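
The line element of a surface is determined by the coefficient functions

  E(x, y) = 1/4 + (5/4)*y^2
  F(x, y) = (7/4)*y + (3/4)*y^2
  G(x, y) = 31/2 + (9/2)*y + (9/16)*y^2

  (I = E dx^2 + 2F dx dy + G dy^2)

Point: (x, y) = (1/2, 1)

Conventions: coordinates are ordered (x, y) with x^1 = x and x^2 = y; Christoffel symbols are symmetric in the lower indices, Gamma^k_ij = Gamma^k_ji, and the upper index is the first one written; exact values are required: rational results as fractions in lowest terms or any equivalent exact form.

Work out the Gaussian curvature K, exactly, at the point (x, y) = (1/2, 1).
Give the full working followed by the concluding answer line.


E = 3/2, F = 5/2, G = 329/16, EG - F^2 = 787/32 at the point
E_x = 0, E_y = 5/2, F_x = 0, F_y = 13/4, G_x = 0, G_y = 45/8
E_yy = 5/2, F_xy = 0, G_xx = 0
The intrinsic route: Brioschi's K = (det M1 - det M2)/(EG - F^2)^2.
M1 = [[-E_yy/2 + F_xy - G_xx/2, E_x/2, F_x - E_y/2], [F_y - G_x/2, E, F], [G_y/2, F, G]] = [[-5/4, 0, -5/4], [13/4, 3/2, 5/2], [45/16, 5/2, 329/16]]; det M1 = -285/8
M2 = [[0, E_y/2, G_x/2], [E_y/2, E, F], [G_x/2, F, G]] = [[0, 5/4, 0], [5/4, 3/2, 5/2], [0, 5/2, 329/16]]; det M2 = -8225/256
det M1 - det M2 = -895/256; K = -895/256 / (787/32)^2 = -3580/619369

Answer: K = -3580/619369


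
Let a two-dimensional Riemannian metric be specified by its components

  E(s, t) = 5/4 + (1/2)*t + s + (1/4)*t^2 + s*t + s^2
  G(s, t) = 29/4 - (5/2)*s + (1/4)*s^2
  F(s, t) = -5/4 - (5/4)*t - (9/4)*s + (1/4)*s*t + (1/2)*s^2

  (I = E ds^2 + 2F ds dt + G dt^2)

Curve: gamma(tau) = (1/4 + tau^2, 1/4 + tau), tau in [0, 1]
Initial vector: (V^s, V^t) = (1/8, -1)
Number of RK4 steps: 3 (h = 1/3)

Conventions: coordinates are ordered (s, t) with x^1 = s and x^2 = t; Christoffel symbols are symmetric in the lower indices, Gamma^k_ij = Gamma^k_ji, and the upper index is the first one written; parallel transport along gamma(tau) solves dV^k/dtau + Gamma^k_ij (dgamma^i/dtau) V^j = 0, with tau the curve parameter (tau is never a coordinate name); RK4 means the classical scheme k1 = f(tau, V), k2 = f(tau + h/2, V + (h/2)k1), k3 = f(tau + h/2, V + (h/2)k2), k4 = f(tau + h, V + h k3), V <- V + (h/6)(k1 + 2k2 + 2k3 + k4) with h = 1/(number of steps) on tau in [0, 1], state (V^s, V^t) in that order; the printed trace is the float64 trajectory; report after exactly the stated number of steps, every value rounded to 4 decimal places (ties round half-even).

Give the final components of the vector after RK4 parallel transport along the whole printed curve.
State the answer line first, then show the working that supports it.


Answer: V^s = 0.1842, V^t = -1.0733

gamma'(tau) = (2*tau, 1); f(tau, V)^k = -Gamma^k_ij(gamma(tau)) gamma'^i(tau) V^j; h = 1/3; intermediate values shown to 6 dp
curve data and Christoffel symbols at the stage parameters:
  tau = 0.000000: gamma = (0.250000, 0.250000), gamma' = (0.000000, 1.000000); Gamma_sss = 0.118143, Gamma_sst = 0.059072, Gamma_stt = 0.000000, Gamma_tss = -0.320675, Gamma_tst = -0.160338, Gamma_ttt = 0.000000
  tau = 0.166667: gamma = (0.277778, 0.416667), gamma' = (0.333333, 1.000000); Gamma_sss = 0.130658, Gamma_sst = 0.065329, Gamma_stt = 0.000000, Gamma_tss = -0.312843, Gamma_tst = -0.156422, Gamma_ttt = 0.000000
  tau = 0.333333: gamma = (0.361111, 0.583333), gamma' = (0.666667, 1.000000); Gamma_sss = 0.149542, Gamma_sst = 0.074771, Gamma_stt = 0.000000, Gamma_tss = -0.300886, Gamma_tst = -0.150443, Gamma_ttt = 0.000000
  tau = 0.500000: gamma = (0.500000, 0.750000), gamma' = (1.000000, 1.000000); Gamma_sss = 0.172888, Gamma_sst = 0.086444, Gamma_stt = 0.000000, Gamma_tss = -0.282908, Gamma_tst = -0.141454, Gamma_ttt = 0.000000
  tau = 0.666667: gamma = (0.694444, 0.916667), gamma' = (1.333333, 1.000000); Gamma_sss = 0.197556, Gamma_sst = 0.098778, Gamma_stt = 0.000000, Gamma_tss = -0.257321, Gamma_tst = -0.128660, Gamma_ttt = 0.000000
  tau = 0.833333: gamma = (0.944444, 1.083333), gamma' = (1.666667, 1.000000); Gamma_sss = 0.219302, Gamma_sst = 0.109651, Gamma_stt = 0.000000, Gamma_tss = -0.223903, Gamma_tst = -0.111951, Gamma_ttt = 0.000000
  tau = 1.000000: gamma = (1.250000, 1.250000), gamma' = (2.000000, 1.000000); Gamma_sss = 0.233846, Gamma_sst = 0.116923, Gamma_stt = 0.000000, Gamma_tss = -0.184615, Gamma_tst = -0.092308, Gamma_ttt = 0.000000
step 0: V^s = 0.1250, V^t = -1.0000
step 1: k1 = (-0.007384, 0.020042), k2 = (0.008227, -0.019699), k3 = (0.008088, -0.019366), k4 = (0.027891, -0.056117); V <- V + (h/6)(k1 + 2k2 + 2k3 + k4): V^s = 0.1280, V^t = -1.0063
step 2: k1 = (0.027840, -0.056016), k2 = (0.053414, -0.087405), k3 = (0.052761, -0.086336), k4 = (0.083618, -0.108914); V <- V + (h/6)(k1 + 2k2 + 2k3 + k4): V^s = 0.1459, V^t = -1.0348
step 3: k1 = (0.083431, -0.108671), k2 = (0.116472, -0.118915), k3 = (0.114167, -0.116562), k4 = (0.143505, -0.113294); V <- V + (h/6)(k1 + 2k2 + 2k3 + k4): V^s = 0.1842, V^t = -1.0733


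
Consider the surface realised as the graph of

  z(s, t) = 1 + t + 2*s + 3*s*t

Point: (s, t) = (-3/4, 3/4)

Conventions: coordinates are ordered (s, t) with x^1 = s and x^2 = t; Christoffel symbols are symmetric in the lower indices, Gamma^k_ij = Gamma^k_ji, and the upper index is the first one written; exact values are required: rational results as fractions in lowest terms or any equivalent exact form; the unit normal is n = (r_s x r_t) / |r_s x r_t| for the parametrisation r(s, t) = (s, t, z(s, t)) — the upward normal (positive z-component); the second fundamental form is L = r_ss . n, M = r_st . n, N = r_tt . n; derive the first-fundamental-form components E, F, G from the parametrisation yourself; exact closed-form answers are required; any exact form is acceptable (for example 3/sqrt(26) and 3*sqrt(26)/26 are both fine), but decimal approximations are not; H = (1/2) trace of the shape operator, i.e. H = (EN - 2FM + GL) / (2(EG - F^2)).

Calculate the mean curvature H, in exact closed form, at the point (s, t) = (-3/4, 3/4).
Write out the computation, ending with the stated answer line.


z_s = 17/4, z_t = -5/4, z_ss = 0, z_st = 3, z_tt = 0
E = 305/16, F = -85/16, G = 41/16; answer radicand W^2 = 165/8
unnormalised second-form numerators: l = 0, m = 3, n = 0; L = l/sqrt(165/8), and similarly M = m/sqrt(W^2), N = n/sqrt(W^2)
H = (E*n - 2*F*m + G*l) / (2*(EG - F^2)*sqrt(W^2)); E*n - 2*F*m + G*l = 255/8, EG - F^2 = 165/8, so H = (17/22)/sqrt(165/8)

Answer: H = 17*sqrt(330)/1815


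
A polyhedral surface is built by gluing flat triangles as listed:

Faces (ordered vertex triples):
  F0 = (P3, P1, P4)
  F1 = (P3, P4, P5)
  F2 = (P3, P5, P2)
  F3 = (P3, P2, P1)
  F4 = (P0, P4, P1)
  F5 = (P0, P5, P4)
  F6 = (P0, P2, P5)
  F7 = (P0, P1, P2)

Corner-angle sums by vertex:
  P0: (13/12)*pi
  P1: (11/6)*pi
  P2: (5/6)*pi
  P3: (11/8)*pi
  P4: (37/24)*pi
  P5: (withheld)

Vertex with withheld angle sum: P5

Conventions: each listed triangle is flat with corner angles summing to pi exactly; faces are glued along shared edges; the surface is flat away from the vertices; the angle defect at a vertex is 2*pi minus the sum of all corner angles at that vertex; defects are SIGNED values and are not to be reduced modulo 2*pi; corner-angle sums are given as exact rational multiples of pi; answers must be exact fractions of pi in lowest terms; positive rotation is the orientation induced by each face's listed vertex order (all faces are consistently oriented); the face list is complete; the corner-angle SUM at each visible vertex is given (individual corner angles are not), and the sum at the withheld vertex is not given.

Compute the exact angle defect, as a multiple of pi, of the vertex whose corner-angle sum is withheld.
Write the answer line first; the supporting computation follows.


Answer: defect(P5) = (2/3)*pi

V = 6, E = 12, F = 8; chi = V - E + F = 2
Gauss-Bonnet: total defect = 2*pi*chi = 4*pi; visible defects sum to (10/3)*pi


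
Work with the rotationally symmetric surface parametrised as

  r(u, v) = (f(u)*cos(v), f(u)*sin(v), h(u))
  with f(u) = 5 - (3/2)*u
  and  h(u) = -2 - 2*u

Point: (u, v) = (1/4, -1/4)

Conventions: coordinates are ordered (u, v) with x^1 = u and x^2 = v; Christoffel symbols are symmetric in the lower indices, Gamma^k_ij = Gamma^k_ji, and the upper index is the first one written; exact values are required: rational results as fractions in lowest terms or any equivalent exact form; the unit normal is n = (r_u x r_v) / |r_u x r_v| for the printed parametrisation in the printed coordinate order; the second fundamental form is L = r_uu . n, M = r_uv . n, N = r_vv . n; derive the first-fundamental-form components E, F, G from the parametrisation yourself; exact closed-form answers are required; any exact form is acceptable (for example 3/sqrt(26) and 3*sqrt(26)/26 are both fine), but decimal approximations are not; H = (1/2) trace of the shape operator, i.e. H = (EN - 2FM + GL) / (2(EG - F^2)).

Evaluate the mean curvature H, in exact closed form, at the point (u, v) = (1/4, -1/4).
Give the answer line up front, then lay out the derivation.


Answer: H = -16/185

f = 37/8, f' = -3/2, f'' = 0, h' = -2, h'' = 0
E = 25/4, F = 0, G = 1369/64; answer radicand W^2 = 25/4
unnormalised second-form numerators: l = 0, m = 0, n = -37/4; L = l/sqrt(25/4), and similarly M = m/sqrt(W^2), N = n/sqrt(W^2)
H = (E*n - 2*F*m + G*l) / (2*(EG - F^2)*sqrt(W^2)); E*n - 2*F*m + G*l = -925/16, EG - F^2 = 34225/256, so H = (-8/37)/sqrt(25/4)


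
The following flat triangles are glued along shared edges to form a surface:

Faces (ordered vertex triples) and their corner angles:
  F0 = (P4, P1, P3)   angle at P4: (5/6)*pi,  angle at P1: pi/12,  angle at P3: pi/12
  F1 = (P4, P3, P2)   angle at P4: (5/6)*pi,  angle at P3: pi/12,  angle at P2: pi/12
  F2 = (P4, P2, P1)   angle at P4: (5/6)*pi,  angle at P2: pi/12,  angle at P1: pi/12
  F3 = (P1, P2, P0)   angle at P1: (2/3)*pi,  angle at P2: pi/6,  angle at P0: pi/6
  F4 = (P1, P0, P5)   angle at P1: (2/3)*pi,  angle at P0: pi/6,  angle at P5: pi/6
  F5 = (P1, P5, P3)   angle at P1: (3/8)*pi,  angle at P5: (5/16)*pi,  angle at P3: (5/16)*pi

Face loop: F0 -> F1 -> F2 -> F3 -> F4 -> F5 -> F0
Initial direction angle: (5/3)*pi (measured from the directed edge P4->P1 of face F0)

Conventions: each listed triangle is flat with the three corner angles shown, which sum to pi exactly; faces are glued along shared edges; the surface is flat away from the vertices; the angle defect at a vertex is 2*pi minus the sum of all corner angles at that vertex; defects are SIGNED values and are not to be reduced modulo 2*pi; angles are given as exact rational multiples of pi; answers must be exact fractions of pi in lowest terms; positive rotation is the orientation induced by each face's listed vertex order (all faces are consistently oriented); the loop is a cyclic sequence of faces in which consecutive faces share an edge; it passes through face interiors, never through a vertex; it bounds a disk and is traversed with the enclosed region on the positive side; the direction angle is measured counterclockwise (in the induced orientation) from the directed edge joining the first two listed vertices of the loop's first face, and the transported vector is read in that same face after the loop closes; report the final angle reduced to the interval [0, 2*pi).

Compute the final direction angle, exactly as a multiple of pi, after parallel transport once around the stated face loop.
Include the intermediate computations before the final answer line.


enclosed vertex P1: corner angles sum to (15/8)*pi, defect = 2*pi - (15/8)*pi = pi/8
enclosed vertex P4: corner angles sum to (5/2)*pi, defect = 2*pi - (5/2)*pi = -pi/2
by Gauss-Bonnet the loop rotates the vector by the enclosed defect sum (positive orientation, mod 2*pi)
final angle = (5/3)*pi - (3/8)*pi = (31/24)*pi (mod 2*pi)

Answer: final direction angle = (31/24)*pi


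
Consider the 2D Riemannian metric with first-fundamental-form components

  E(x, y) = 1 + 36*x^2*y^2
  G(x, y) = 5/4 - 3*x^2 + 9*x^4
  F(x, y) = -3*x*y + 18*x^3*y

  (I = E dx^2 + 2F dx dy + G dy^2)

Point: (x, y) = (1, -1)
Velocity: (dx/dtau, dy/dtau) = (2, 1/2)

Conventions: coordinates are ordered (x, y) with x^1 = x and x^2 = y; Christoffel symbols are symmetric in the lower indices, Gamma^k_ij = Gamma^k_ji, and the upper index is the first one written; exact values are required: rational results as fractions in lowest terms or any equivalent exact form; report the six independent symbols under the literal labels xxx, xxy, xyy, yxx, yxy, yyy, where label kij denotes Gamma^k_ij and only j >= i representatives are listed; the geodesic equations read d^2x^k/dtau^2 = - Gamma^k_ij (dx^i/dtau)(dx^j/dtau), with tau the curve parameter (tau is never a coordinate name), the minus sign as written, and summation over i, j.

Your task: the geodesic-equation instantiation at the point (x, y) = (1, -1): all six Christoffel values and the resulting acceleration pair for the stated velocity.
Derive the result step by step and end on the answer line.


E = 37, F = -15, G = 29/4 at the point
E_x = 72, E_y = -72, F_x = -51, F_y = 15, G_x = 30, G_y = 0
EG - F^2 = 173/4;  g^inv = (4/173) * [[29/4, 15], [15, 37]]
first-kind symbols [ij,l] = (1/2)(d_i g_jl + d_j g_il - d_l g_ij): [xx,x] = E_x/2 = 36, [xx,y] = F_x - E_y/2 = -15, [xy,x] = E_y/2 = -36, [xy,y] = G_x/2 = 15, [yy,x] = F_y - G_x/2 = 0, [yy,y] = G_y/2 = 0
Gamma^x_ij = (G*[ij,x] - F*[ij,y])/(EG - F^2), Gamma^y_ij = (E*[ij,y] - F*[ij,x])/(EG - F^2)
Gamma_xxx = 144/173, Gamma_xxy = -144/173, Gamma_xyy = 0, Gamma_yxx = -60/173, Gamma_yxy = 60/173, Gamma_yyy = 0
d^2x/dtau^2 = -(Gamma_xxx*(2)^2 + 2*Gamma_xxy*(2)*(1/2) + Gamma_xyy*(1/2)^2) = -288/173
d^2y/dtau^2 = -(Gamma_yxx*(2)^2 + 2*Gamma_yxy*(2)*(1/2) + Gamma_yyy*(1/2)^2) = 120/173

Answer: Gamma_xxx = 144/173, Gamma_xxy = -144/173, Gamma_xyy = 0, Gamma_yxx = -60/173, Gamma_yxy = 60/173, Gamma_yyy = 0; accelerations (d^2x/dtau^2, d^2y/dtau^2) = (-288/173, 120/173)


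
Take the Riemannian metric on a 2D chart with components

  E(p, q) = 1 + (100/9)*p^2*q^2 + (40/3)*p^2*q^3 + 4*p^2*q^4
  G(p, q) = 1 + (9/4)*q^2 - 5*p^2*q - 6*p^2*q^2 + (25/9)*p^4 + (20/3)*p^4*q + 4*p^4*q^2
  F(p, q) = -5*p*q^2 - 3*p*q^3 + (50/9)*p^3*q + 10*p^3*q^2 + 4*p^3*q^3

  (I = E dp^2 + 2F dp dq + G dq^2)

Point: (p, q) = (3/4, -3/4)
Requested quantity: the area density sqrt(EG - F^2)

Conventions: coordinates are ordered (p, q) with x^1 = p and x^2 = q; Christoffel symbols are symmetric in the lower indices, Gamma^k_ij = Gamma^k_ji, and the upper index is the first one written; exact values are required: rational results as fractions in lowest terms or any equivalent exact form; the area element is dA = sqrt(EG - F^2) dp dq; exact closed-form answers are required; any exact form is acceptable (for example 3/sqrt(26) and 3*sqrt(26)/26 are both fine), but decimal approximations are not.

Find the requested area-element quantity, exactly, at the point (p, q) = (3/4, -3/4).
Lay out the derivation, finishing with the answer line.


E = 2113/1024, F = -1287/1024, G = 2545/1024; EG - F^2 = 1817/512

Answer: sqrt(EG - F^2) = sqrt(3634)/32


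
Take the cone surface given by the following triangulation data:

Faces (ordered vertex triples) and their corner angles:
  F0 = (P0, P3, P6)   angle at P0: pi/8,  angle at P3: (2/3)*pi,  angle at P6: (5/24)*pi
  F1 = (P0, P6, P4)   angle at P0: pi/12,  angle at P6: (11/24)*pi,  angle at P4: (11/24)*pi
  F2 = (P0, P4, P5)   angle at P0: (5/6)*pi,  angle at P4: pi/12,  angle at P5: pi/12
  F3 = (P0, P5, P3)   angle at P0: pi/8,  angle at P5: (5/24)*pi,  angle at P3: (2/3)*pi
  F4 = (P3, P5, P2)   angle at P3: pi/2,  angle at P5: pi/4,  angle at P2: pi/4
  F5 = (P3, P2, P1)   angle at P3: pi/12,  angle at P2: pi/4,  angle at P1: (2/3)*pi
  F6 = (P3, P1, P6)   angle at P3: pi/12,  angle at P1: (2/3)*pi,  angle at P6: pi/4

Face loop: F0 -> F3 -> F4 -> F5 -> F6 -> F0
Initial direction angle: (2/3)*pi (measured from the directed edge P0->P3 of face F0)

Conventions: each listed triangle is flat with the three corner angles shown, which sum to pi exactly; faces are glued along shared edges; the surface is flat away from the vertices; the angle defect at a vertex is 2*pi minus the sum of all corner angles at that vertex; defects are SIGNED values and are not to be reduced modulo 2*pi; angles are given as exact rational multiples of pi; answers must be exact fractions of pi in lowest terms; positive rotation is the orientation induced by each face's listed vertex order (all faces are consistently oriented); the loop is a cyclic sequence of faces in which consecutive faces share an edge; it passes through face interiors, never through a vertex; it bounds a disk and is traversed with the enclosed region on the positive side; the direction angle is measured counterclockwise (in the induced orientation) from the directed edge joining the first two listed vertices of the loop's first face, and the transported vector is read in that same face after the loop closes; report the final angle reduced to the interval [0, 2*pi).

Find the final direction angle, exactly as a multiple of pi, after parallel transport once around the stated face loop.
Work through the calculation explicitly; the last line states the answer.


enclosed vertex P3: corner angles sum to 2*pi, defect = 2*pi - 2*pi = 0
transport around the loop rotates by the sum of enclosed defects; add to the initial angle mod 2*pi
final angle = (2/3)*pi + 0 = (2/3)*pi (mod 2*pi)

Answer: final direction angle = (2/3)*pi


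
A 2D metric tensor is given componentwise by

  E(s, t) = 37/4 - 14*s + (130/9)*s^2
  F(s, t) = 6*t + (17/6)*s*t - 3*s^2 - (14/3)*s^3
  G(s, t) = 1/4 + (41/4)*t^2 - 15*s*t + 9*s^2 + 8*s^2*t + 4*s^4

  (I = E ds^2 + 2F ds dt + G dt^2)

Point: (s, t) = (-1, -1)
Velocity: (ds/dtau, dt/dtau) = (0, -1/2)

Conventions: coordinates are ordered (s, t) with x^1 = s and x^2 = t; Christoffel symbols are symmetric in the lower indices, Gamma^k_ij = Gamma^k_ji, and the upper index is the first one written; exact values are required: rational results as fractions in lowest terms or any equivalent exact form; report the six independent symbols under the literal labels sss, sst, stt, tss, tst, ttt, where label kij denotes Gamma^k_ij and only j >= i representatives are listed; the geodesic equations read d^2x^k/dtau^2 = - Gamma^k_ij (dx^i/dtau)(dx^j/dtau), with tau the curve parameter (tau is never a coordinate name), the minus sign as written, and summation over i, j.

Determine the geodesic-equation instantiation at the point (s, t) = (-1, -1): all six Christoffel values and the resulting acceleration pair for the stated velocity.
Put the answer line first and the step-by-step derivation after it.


Answer: Gamma_sss = -1942/1195, Gamma_sst = -162/1195, Gamma_stt = 303/1195, Gamma_tss = -95153/3585, Gamma_tst = -4071/1195, Gamma_ttt = 7793/2390; accelerations (d^2s/dtau^2, d^2t/dtau^2) = (-303/4780, -7793/9560)

E = 1357/36, F = -3/2, G = 1/2 at the point
E_s = -386/9, E_t = 0, F_s = -65/6, F_t = 19/6, G_s = -3, G_t = 5/2
EG - F^2 = 1195/72;  g^inv = (72/1195) * [[1/2, 3/2], [3/2, 1357/36]]
first-kind symbols [ij,l] = (1/2)(d_i g_jl + d_j g_il - d_l g_ij): [ss,s] = E_s/2 = -193/9, [ss,t] = F_s - E_t/2 = -65/6, [st,s] = E_t/2 = 0, [st,t] = G_s/2 = -3/2, [tt,s] = F_t - G_s/2 = 14/3, [tt,t] = G_t/2 = 5/4
Gamma^s_ij = (G*[ij,s] - F*[ij,t])/(EG - F^2), Gamma^t_ij = (E*[ij,t] - F*[ij,s])/(EG - F^2)
Gamma_sss = -1942/1195, Gamma_sst = -162/1195, Gamma_stt = 303/1195, Gamma_tss = -95153/3585, Gamma_tst = -4071/1195, Gamma_ttt = 7793/2390
d^2s/dtau^2 = -(Gamma_sss*(0)^2 + 2*Gamma_sst*(0)*(-1/2) + Gamma_stt*(-1/2)^2) = -303/4780
d^2t/dtau^2 = -(Gamma_tss*(0)^2 + 2*Gamma_tst*(0)*(-1/2) + Gamma_ttt*(-1/2)^2) = -7793/9560


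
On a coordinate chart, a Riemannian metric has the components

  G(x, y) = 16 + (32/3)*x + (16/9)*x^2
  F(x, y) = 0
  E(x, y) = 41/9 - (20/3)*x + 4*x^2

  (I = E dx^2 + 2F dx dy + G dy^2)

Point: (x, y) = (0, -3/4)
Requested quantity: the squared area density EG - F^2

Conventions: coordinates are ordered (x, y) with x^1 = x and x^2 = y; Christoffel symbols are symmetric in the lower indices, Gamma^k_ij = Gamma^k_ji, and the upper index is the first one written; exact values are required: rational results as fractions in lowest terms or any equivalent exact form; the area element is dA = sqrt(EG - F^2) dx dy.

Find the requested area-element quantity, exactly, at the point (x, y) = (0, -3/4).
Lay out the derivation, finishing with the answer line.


E = 41/9, F = 0, G = 16; EG - F^2 = 656/9

Answer: EG - F^2 = 656/9


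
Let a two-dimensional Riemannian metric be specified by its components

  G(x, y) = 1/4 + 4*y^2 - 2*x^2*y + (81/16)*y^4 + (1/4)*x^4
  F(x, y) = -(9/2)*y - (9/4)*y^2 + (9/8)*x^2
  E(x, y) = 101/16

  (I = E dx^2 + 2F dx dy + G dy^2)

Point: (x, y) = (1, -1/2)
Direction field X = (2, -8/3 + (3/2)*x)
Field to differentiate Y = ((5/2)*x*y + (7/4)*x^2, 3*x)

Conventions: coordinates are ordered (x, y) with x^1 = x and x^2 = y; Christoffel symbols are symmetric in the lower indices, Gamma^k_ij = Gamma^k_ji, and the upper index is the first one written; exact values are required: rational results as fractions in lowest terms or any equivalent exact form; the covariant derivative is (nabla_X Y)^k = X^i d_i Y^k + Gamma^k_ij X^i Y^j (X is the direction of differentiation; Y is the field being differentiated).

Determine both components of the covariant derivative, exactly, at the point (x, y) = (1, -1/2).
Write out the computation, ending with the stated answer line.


E = 101/16, F = 45/16, G = 721/256 at the point
E_x = 0, E_y = 0, F_x = 9/4, F_y = -9/4, G_x = 3, G_y = -273/32
EG - F^2 = 40421/4096;  g^inv = (4096/40421) * [[721/256, -45/16], [-45/16, 101/16]]
first-kind symbols [ij,l] = (1/2)(d_i g_jl + d_j g_il - d_l g_ij): [xx,x] = E_x/2 = 0, [xx,y] = F_x - E_y/2 = 9/4, [xy,x] = E_y/2 = 0, [xy,y] = G_x/2 = 3/2, [yy,x] = F_y - G_x/2 = -15/4, [yy,y] = G_y/2 = -273/64
Gamma^x_ij = (G*[ij,x] - F*[ij,y])/(EG - F^2), Gamma^y_ij = (E*[ij,y] - F*[ij,x])/(EG - F^2)
Gamma_xxx = -25920/40421, Gamma_xxy = -17280/40421, Gamma_xyy = 5880/40421, Gamma_yxx = 58176/40421, Gamma_yxy = 38784/40421, Gamma_yyy = -67092/40421
X = (2, -7/6), Y = (1/2, 3) at the point

Answer: (nabla_X Y)^x = -913201/485052, (nabla_X Y)^y = 745604/40421


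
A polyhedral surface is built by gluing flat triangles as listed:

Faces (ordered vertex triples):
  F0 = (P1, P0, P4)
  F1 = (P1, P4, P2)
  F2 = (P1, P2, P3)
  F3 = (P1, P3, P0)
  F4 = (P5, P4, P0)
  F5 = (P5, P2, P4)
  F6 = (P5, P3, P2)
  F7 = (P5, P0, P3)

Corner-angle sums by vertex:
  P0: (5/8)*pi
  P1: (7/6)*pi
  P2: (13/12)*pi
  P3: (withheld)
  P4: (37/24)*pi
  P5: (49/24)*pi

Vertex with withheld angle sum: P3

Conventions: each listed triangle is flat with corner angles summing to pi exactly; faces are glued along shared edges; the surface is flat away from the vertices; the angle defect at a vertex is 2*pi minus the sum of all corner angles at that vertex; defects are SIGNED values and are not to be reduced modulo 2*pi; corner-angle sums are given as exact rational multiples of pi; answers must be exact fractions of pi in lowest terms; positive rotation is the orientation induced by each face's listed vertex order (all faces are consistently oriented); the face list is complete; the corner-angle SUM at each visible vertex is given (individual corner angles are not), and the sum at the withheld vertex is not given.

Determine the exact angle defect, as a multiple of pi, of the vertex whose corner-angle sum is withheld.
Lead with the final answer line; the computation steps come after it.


Answer: defect(P3) = (11/24)*pi

V = 6, E = 12, F = 8; chi = V - E + F = 2
Gauss-Bonnet: total defect = 2*pi*chi = 4*pi; visible defects sum to (85/24)*pi


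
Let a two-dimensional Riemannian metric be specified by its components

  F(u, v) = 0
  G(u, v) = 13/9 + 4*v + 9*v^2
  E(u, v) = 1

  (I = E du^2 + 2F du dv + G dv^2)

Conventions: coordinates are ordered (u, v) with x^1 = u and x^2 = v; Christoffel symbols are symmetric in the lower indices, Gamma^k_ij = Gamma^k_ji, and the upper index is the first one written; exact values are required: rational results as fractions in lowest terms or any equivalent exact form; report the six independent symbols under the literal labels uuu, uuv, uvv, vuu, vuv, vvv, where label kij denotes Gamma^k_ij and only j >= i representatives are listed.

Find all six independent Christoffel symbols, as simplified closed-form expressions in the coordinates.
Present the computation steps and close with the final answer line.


E = 1; F = 0; G = 13/9 + 4*v + 9*v^2
Gamma^k_ij = (1/2) g^{kl} (d_i g_jl + d_j g_il - d_l g_ij), with g^inv = (1/(EG-F^2)) [[G, -F], [-F, E]]
first partials: E_u = 0, E_v = 0, F_u = 0, F_v = 0, G_u = 0, G_v = 4 + 18*v
D = EG - F^2 = 13/9 + 4*v + 9*v^2
expanded: Gamma^u_uu = (G E_u - 2F F_u + F E_v)/(2D), Gamma^u_uv = (G E_v - F G_u)/(2D), Gamma^u_vv = (2G F_v - G G_u - F G_v)/(2D), Gamma^v_uu = (2E F_u - E E_v - F E_u)/(2D), Gamma^v_uv = (E G_u - F E_v)/(2D), Gamma^v_vv = (E G_v - 2F F_v + F G_u)/(2D); substitute and cancel common factors

Answer: Gamma_uuu = 0, Gamma_uuv = 0, Gamma_uvv = 0, Gamma_vuu = 0, Gamma_vuv = 0, Gamma_vvv = (81*v + 18)/(81*v^2 + 36*v + 13)


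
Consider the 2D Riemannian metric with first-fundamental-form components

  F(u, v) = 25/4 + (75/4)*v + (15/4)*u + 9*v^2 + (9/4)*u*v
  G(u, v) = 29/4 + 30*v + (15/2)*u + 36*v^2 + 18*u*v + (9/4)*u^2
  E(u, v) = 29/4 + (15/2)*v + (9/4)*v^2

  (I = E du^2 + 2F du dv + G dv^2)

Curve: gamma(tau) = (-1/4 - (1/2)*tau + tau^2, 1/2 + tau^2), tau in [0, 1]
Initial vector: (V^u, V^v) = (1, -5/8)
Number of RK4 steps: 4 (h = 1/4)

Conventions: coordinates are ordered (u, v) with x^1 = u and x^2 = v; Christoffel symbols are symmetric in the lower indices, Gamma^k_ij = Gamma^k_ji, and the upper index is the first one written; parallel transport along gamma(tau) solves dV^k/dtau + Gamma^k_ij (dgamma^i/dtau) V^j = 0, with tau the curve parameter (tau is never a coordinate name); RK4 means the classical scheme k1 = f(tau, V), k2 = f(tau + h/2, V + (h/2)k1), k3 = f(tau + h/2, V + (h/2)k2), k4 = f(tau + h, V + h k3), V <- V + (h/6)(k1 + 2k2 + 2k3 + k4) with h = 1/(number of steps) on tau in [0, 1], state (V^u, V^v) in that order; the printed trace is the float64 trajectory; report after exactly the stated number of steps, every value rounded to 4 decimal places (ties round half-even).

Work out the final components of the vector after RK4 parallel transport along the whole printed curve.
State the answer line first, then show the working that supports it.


Answer: V^u = 1.0962, V^v = -0.4367

gamma'(tau) = (-1/2 + 2*tau, 2*tau); f(tau, V)^k = -Gamma^k_ij(gamma(tau)) gamma'^i(tau) V^j; h = 1/4; intermediate values shown to 6 dp
curve data and Christoffel symbols at the stage parameters:
  tau = 0.000000: gamma = (-0.250000, 0.500000), gamma' = (-0.500000, 0.000000); Gamma_uuu = 0.000000, Gamma_uuv = 0.128872, Gamma_uvv = 0.515489, Gamma_vuu = 0.000000, Gamma_vuv = 0.203222, Gamma_vvv = 0.812887
  tau = 0.125000: gamma = (-0.296875, 0.515625), gamma' = (-0.250000, 0.250000); Gamma_uuu = 0.000000, Gamma_uuv = 0.128465, Gamma_uvv = 0.513859, Gamma_vuu = 0.000000, Gamma_vuv = 0.202048, Gamma_vvv = 0.808194
  tau = 0.250000: gamma = (-0.312500, 0.562500), gamma' = (0.000000, 0.500000); Gamma_uuu = 0.000000, Gamma_uuv = 0.121126, Gamma_uvv = 0.484505, Gamma_vuu = 0.000000, Gamma_vuv = 0.195840, Gamma_vvv = 0.783359
  tau = 0.375000: gamma = (-0.296875, 0.640625), gamma' = (0.250000, 0.750000); Gamma_uuu = 0.000000, Gamma_uuv = 0.108676, Gamma_uvv = 0.434703, Gamma_vuu = 0.000000, Gamma_vuv = 0.185215, Gamma_vvv = 0.740860
  tau = 0.500000: gamma = (-0.250000, 0.750000), gamma' = (0.500000, 1.000000); Gamma_uuu = 0.000000, Gamma_uuv = 0.093700, Gamma_uvv = 0.374798, Gamma_vuu = 0.000000, Gamma_vuv = 0.171244, Gamma_vvv = 0.684976
  tau = 0.625000: gamma = (-0.171875, 0.890625), gamma' = (0.750000, 1.250000); Gamma_uuu = 0.000000, Gamma_uuv = 0.078540, Gamma_uvv = 0.314160, Gamma_vuu = 0.000000, Gamma_vuv = 0.155320, Gamma_vvv = 0.621282
  tau = 0.750000: gamma = (-0.062500, 1.062500), gamma' = (1.000000, 1.500000); Gamma_uuu = 0.000000, Gamma_uuv = 0.064727, Gamma_uvv = 0.258909, Gamma_vuu = 0.000000, Gamma_vuv = 0.138843, Gamma_vvv = 0.555370
  tau = 0.875000: gamma = (0.078125, 1.265625), gamma' = (1.250000, 1.750000); Gamma_uuu = 0.000000, Gamma_uuv = 0.052947, Gamma_uvv = 0.211787, Gamma_vuu = 0.000000, Gamma_vuv = 0.122915, Gamma_vvv = 0.491661
  tau = 1.000000: gamma = (0.250000, 1.500000), gamma' = (1.500000, 2.000000); Gamma_uuu = 0.000000, Gamma_uuv = 0.043293, Gamma_uvv = 0.173170, Gamma_vuu = 0.000000, Gamma_vuv = 0.108231, Gamma_vvv = 0.432925
step 0: V^u = 1.0000, V^v = -0.6250
step 1: k1 = (-0.040273, -0.063507), k2 = (0.029028, 0.045655), k3 = (0.027435, 0.043150), k4 = (0.087816, 0.141983); V <- V + (h/6)(k1 + 2k2 + 2k3 + k4): V^u = 1.0067, V^v = -0.6143
step 2: k1 = (0.087855, 0.142046), k2 = (0.127761, 0.217741), k3 = (0.124012, 0.211353), k4 = (0.139521, 0.254986); V <- V + (h/6)(k1 + 2k2 + 2k3 + k4): V^u = 1.0371, V^v = -0.5620
step 3: k1 = (0.139799, 0.255494), k2 = (0.135855, 0.268667), k3 = (0.135160, 0.267292), k4 = (0.120396, 0.258253); V <- V + (h/6)(k1 + 2k2 + 2k3 + k4): V^u = 1.0706, V^v = -0.4960
step 4: k1 = (0.120772, 0.259062), k2 = (0.101901, 0.236562), k3 = (0.103348, 0.239922), k4 = (0.084377, 0.210942); V <- V + (h/6)(k1 + 2k2 + 2k3 + k4): V^u = 1.0962, V^v = -0.4367


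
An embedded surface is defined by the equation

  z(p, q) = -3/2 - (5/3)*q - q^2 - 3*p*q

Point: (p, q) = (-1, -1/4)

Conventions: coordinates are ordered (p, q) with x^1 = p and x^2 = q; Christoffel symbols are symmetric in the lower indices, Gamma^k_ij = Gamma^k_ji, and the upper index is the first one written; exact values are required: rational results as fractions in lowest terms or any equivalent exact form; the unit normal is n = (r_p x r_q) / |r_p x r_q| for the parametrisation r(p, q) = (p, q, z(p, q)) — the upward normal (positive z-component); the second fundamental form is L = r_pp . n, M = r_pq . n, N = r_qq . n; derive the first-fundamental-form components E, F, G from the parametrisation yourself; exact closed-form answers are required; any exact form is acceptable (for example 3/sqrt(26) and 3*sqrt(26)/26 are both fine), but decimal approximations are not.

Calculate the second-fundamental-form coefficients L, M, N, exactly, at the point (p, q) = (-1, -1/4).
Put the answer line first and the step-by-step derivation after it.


Answer: L = 0, M = -36*sqrt(709)/709, N = -24*sqrt(709)/709

z_p = 3/4, z_q = 11/6, z_pp = 0, z_pq = -3, z_qq = -2
E = 25/16, F = 11/8, G = 157/36; answer radicand W^2 = 709/144
unnormalised second-form numerators: l = 0, m = -3, n = -2; L = l/sqrt(709/144), and similarly M = m/sqrt(W^2), N = n/sqrt(W^2)


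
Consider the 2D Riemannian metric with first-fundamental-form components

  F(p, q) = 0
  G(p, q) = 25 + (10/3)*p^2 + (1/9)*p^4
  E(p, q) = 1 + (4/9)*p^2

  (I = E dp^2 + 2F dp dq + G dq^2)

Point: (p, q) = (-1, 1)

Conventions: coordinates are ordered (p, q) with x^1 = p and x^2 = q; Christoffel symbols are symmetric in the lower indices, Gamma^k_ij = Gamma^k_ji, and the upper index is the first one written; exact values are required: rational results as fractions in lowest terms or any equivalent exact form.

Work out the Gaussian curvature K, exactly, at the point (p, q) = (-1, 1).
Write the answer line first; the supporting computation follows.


Answer: K = -81/1352

E = 13/9, F = 0, G = 256/9, EG - F^2 = 3328/81 at the point
E_p = -8/9, E_q = 0, F_p = 0, F_q = 0, G_p = -64/9, G_q = 0
E_qq = 0, F_pq = 0, G_pp = 8
Evaluate Brioschi's two determinant matrices M1, M2 and divide by (EG - F^2)^2.
M1 = [[-E_qq/2 + F_pq - G_pp/2, E_p/2, F_p - E_q/2], [F_q - G_p/2, E, F], [G_q/2, F, G]] = [[-4, -4/9, 0], [32/9, 13/9, 0], [0, 0, 256/9]]; det M1 = -87040/729
M2 = [[0, E_q/2, G_p/2], [E_q/2, E, F], [G_p/2, F, G]] = [[0, 0, -32/9], [0, 13/9, 0], [-32/9, 0, 256/9]]; det M2 = -13312/729
det M1 - det M2 = -8192/81; K = -8192/81 / (3328/81)^2 = -81/1352


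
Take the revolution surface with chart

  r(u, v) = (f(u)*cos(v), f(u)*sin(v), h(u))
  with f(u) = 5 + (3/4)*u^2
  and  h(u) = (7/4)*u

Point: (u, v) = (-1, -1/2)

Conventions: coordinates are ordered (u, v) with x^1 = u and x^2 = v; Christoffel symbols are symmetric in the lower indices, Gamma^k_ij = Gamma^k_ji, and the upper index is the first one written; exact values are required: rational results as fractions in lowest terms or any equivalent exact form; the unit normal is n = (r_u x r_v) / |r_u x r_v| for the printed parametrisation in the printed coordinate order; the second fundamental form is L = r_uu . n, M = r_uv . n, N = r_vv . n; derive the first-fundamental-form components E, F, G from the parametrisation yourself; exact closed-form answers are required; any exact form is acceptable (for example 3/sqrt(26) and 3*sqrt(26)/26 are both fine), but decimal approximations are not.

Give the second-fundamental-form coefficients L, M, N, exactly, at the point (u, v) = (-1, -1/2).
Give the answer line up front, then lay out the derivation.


Answer: L = -21*sqrt(85)/170, M = 0, N = 161*sqrt(85)/340

f = 23/4, f' = -3/2, f'' = 3/2, h' = 7/4, h'' = 0
E = 85/16, F = 0, G = 529/16; answer radicand W^2 = 85/16
unnormalised second-form numerators: l = -21/8, m = 0, n = 161/16; L = l/sqrt(85/16), and similarly M = m/sqrt(W^2), N = n/sqrt(W^2)


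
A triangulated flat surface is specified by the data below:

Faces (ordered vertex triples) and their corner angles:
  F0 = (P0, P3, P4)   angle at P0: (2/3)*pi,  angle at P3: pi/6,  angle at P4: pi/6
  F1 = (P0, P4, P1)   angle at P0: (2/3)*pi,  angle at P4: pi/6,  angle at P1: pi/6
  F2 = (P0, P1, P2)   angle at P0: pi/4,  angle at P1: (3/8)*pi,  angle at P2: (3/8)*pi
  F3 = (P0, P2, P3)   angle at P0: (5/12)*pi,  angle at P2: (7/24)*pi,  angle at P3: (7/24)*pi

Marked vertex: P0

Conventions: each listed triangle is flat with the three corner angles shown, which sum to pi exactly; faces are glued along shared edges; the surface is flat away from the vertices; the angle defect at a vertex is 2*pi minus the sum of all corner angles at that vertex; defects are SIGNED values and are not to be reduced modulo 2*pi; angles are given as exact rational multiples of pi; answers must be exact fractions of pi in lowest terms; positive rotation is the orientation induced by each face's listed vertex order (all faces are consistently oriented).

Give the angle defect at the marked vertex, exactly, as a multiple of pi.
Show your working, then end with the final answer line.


Sum of corner angles at P0: 2*pi
defect = 2*pi - 2*pi

Answer: defect(P0) = 0


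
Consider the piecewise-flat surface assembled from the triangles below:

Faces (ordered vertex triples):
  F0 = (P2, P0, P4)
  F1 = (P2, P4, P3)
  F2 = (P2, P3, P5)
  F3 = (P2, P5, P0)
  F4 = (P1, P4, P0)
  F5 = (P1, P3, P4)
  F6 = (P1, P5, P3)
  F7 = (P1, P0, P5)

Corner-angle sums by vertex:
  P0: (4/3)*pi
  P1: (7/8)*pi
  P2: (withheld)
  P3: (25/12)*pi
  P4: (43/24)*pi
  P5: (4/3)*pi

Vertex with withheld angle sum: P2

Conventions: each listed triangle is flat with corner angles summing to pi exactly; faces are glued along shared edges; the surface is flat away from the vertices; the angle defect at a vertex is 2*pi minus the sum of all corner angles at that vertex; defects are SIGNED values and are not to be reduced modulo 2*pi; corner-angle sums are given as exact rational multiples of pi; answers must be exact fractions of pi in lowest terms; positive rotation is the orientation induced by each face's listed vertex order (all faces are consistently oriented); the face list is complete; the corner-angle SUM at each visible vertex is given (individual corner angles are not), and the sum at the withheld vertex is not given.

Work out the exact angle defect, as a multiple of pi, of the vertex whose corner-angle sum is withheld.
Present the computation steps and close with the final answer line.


V = 6, E = 12, F = 8; chi = V - E + F = 2
Gauss-Bonnet: total defect = 2*pi*chi = 4*pi; visible defects sum to (31/12)*pi

Answer: defect(P2) = (17/12)*pi


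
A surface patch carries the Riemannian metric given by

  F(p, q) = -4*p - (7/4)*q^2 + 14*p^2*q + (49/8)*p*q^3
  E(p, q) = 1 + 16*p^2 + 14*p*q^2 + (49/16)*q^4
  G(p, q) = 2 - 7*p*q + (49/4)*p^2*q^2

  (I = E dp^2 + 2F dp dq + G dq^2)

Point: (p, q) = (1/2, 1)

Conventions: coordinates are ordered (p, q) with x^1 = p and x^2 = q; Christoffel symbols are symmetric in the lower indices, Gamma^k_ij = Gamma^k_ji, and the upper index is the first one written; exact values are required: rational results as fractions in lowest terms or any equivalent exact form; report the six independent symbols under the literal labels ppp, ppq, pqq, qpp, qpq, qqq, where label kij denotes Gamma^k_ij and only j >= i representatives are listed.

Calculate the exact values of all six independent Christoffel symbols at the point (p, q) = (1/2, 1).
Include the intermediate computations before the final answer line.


E = 241/16, F = 45/16, G = 25/16 at the point
E_p = 30, E_q = 105/4, F_p = 129/8, F_q = 147/16, G_p = 21/4, G_q = 21/8
EG - F^2 = 125/8;  g^inv = (8/125) * [[25/16, -45/16], [-45/16, 241/16]]
first-kind symbols [ij,l] = (1/2)(d_i g_jl + d_j g_il - d_l g_ij): [pp,p] = E_p/2 = 15, [pp,q] = F_p - E_q/2 = 3, [pq,p] = E_q/2 = 105/8, [pq,q] = G_p/2 = 21/8, [qq,p] = F_q - G_p/2 = 105/16, [qq,q] = G_q/2 = 21/16
Gamma^p_ij = (G*[ij,p] - F*[ij,q])/(EG - F^2), Gamma^q_ij = (E*[ij,q] - F*[ij,p])/(EG - F^2)

Answer: Gamma_ppp = 24/25, Gamma_ppq = 21/25, Gamma_pqq = 21/50, Gamma_qpp = 24/125, Gamma_qpq = 21/125, Gamma_qqq = 21/250


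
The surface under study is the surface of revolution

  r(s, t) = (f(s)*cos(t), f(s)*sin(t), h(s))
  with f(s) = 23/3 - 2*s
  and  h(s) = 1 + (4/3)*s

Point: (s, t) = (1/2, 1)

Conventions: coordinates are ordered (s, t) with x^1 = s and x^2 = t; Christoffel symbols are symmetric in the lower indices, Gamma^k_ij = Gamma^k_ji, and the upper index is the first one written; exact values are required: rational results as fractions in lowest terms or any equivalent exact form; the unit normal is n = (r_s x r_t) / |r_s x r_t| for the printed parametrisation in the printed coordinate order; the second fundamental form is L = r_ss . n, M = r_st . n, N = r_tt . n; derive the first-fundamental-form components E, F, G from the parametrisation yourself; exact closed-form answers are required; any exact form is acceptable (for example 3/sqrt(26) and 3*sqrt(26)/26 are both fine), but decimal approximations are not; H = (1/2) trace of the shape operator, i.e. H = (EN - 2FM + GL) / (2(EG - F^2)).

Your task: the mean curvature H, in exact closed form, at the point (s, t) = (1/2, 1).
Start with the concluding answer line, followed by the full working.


Answer: H = 3*sqrt(13)/260

f = 20/3, f' = -2, f'' = 0, h' = 4/3, h'' = 0
E = 52/9, F = 0, G = 400/9; answer radicand W^2 = 52/9
unnormalised second-form numerators: l = 0, m = 0, n = 80/9; L = l/sqrt(52/9), and similarly M = m/sqrt(W^2), N = n/sqrt(W^2)
H = (E*n - 2*F*m + G*l) / (2*(EG - F^2)*sqrt(W^2)); E*n - 2*F*m + G*l = 4160/81, EG - F^2 = 20800/81, so H = (1/10)/sqrt(52/9)


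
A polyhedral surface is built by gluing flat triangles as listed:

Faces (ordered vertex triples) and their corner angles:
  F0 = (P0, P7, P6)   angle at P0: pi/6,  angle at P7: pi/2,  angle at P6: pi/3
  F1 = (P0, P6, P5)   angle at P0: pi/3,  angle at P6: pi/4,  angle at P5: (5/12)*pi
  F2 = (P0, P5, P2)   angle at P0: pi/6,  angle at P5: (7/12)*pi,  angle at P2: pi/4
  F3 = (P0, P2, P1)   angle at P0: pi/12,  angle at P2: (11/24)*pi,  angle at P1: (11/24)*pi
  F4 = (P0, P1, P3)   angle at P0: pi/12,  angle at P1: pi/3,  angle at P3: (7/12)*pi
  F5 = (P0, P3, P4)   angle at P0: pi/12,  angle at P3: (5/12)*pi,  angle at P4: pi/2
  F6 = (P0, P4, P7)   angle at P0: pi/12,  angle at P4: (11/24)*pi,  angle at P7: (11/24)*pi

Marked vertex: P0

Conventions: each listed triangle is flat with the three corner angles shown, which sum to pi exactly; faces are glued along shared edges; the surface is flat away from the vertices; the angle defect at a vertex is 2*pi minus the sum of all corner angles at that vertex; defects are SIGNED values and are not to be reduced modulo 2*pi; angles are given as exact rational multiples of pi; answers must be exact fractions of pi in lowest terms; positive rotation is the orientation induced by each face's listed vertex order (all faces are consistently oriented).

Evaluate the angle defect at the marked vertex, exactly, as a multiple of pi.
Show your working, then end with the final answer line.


Sum of corner angles at P0: pi
defect = 2*pi - pi

Answer: defect(P0) = pi
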